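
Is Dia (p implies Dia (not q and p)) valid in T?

Tableau for the negation not Dia (p implies Dia (not q and p)):
1. not Dia (p implies Dia (not q and p)), u
2. not (p implies Dia (not q and p)), u
3. p, u
4. not Dia (not q and p), u
5. not (not q and p), u
6. q, u
Accessibility: uRu
The negation has an open branch (countermodel exists).

Not valid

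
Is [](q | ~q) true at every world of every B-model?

Valid in B

Tableau for the negation ~[](q | ~q):
1. ~[](q | ~q), w0
2. ~(q | ~q), w1   [~[]-rule on 1: fresh world w1, w0Rw1]
3. ~q, w1   [~|-rule on 2]
4. q, w1   [~|-rule on 2]
Accessibility: w0Rw0, w0Rw1, w1Rw0, w1Rw1
Branch closes: q and ~q both at w1.
Every branch of the negation's tableau closes; the branch above is one of them.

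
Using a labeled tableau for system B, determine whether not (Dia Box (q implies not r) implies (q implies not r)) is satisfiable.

1. not (Dia Box (q implies not r) implies (q implies not r)), u
2. Dia Box (q implies not r), u
3. not (q implies not r), u
4. q, u
5. r, u
6. Box (q implies not r), v
7. q implies not r, u
8. q implies not r, v
9. not r, u
Accessibility: uRu, uRv, vRu, vRv
Branch closes: r and not r both at u.
Every branch closes; the branch above is one of them.

Unsatisfiable (every branch closes)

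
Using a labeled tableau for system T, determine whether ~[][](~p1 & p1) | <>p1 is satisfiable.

Yes, satisfiable

1. ~[][](~p1 & p1) | <>p1, w0
2. <>p1, w0
3. p1, w1
Accessibility: w0Rw0, w0Rw1, w1Rw1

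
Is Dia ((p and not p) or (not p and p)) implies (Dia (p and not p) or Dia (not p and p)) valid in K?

Tableau for the negation not (Dia ((p and not p) or (not p and p)) implies (Dia (p and not p) or Dia (not p and p))):
1. not (Dia ((p and not p) or (not p and p)) implies (Dia (p and not p) or Dia (not p and p))), 0
2. Dia ((p and not p) or (not p and p)), 0
3. not (Dia (p and not p) or Dia (not p and p)), 0
4. not Dia (p and not p), 0
5. not Dia (not p and p), 0
6. (p and not p) or (not p and p), 1
7. not (p and not p), 1
8. not (not p and p), 1
9. not p and p, 1
10. not p, 1
11. p, 1
Accessibility: 0R1
Branch closes: p and not p both at 1.
Every branch of the negation's tableau closes; the branch above is one of them.

Valid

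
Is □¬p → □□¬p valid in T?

Tableau for the negation ¬(□¬p → □□¬p):
1. ¬(□¬p → □□¬p), 0
2. □¬p, 0
3. ¬□□¬p, 0
4. ¬p, 0
5. ¬□¬p, 1
6. ¬p, 1
7. p, 2
Accessibility: 0R0, 0R1, 1R1, 1R2, 2R2
The negation has an open branch (countermodel exists).

Not valid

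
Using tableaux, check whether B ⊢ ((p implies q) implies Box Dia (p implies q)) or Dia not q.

Yes, valid

Tableau for the negation not (((p implies q) implies Box Dia (p implies q)) or Dia not q):
1. not (((p implies q) implies Box Dia (p implies q)) or Dia not q), w0
2. not ((p implies q) implies Box Dia (p implies q)), w0   [neg-or-rule on 1]
3. not Dia not q, w0   [neg-or-rule on 1]
4. p implies q, w0   [neg-implies-rule on 2]
5. not Box Dia (p implies q), w0   [neg-implies-rule on 2]
6. q, w0   [neg-Dia-rule on 3 via w0Rw0]
7. not Dia (p implies q), w1   [neg-Box-rule on 5: fresh world w1, w0Rw1]
8. q, w1   [neg-Dia-rule on 3 via w0Rw1]
9. not (p implies q), w0   [neg-Dia-rule on 7 via w1Rw0]
10. p, w0   [neg-implies-rule on 9]
11. not q, w0   [neg-implies-rule on 9]
Accessibility: w0Rw0, w0Rw1, w1Rw0, w1Rw1
Branch closes: q and not q both at w0.
Every branch of the negation's tableau closes; the branch above is one of them.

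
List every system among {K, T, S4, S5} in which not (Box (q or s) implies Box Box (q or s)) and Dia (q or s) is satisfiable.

T-tableau for the formula:
1. not (Box (q or s) implies Box Box (q or s)) and Dia (q or s), w0
2. not (Box (q or s) implies Box Box (q or s)), w0   [and-rule on 1]
3. Dia (q or s), w0   [and-rule on 1]
4. Box (q or s), w0   [neg-implies-rule on 2]
5. not Box Box (q or s), w0   [neg-implies-rule on 2]
6. q or s, w0   [Box-rule on 4 via w0Rw0]
7. s, w0   [or-rule on 6 (branches; this branch)]
8. q or s, w1   [Dia-rule on 3: fresh world w1, w0Rw1]
9. s, w1   [or-rule on 8 (branches; this branch)]
10. not Box (q or s), w2   [neg-Box-rule on 5: fresh world w2, w0Rw2]
11. q or s, w2   [Box-rule on 4 via w0Rw2]
12. s, w2   [or-rule on 11 (branches; this branch)]
13. not (q or s), w3   [neg-Box-rule on 10: fresh world w3, w2Rw3]
14. not q, w3   [neg-or-rule on 13]
15. not s, w3   [neg-or-rule on 13]
Accessibility: w0Rw0, w0Rw1, w0Rw2, w1Rw1, w2Rw2, w2Rw3, w3Rw3
Complete open branch: satisfiable in T, hence also in K (this T-model is also a K-model).
S4-tableau for the formula:
1. not (Box (q or s) implies Box Box (q or s)) and Dia (q or s), w0
2. not (Box (q or s) implies Box Box (q or s)), w0   [and-rule on 1]
3. Dia (q or s), w0   [and-rule on 1]
4. Box (q or s), w0   [neg-implies-rule on 2]
5. not Box Box (q or s), w0   [neg-implies-rule on 2]
6. q or s, w0   [Box-rule on 4 via w0Rw0]
7. s, w0   [or-rule on 6 (branches; this branch)]
8. q or s, w1   [Dia-rule on 3: fresh world w1, w0Rw1]
9. s, w1   [or-rule on 8 (branches; this branch)]
10. not Box (q or s), w2   [neg-Box-rule on 5: fresh world w2, w0Rw2]
11. q or s, w2   [Box-rule on 4 via w0Rw2]
12. s, w2   [or-rule on 11 (branches; this branch)]
13. not (q or s), w3   [neg-Box-rule on 10: fresh world w3, w2Rw3]
14. not q, w3   [neg-or-rule on 13]
15. not s, w3   [neg-or-rule on 13]
16. q or s, w3   [Box-rule on 4 via w0Rw3]
17. s, w3   [or-rule on 16 (branches; this branch)]
Accessibility: w0Rw0, w0Rw1, w0Rw2, w0Rw3, w1Rw1, w2Rw2, w2Rw3, w3Rw3
Branch closes: s and not s both at w3.
Every branch closes (one shown): unsatisfiable in S4, hence also in S5 (every S5-frame is an S4-frame).

K, T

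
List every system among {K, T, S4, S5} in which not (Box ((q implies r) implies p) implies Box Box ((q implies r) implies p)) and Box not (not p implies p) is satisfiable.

T-tableau for the formula:
1. not (Box ((q implies r) implies p) implies Box Box ((q implies r) implies p)) and Box not (not p implies p), 0
2. not (Box ((q implies r) implies p) implies Box Box ((q implies r) implies p)), 0   [and-rule on 1]
3. Box not (not p implies p), 0   [and-rule on 1]
4. Box ((q implies r) implies p), 0   [neg-implies-rule on 2]
5. not Box Box ((q implies r) implies p), 0   [neg-implies-rule on 2]
6. not (not p implies p), 0   [Box-rule on 3 via 0R0]
7. not p, 0   [neg-implies-rule on 6]
8. (q implies r) implies p, 0   [Box-rule on 4 via 0R0]
9. not (q implies r), 0   [implies-rule on 8 (branches; this branch)]
10. q, 0   [neg-implies-rule on 9]
11. not r, 0   [neg-implies-rule on 9]
12. not Box ((q implies r) implies p), 1   [neg-Box-rule on 5: fresh world 1, 0R1]
13. not (not p implies p), 1   [Box-rule on 3 via 0R1]
14. not p, 1   [neg-implies-rule on 13]
15. (q implies r) implies p, 1   [Box-rule on 4 via 0R1]
16. not (q implies r), 1   [implies-rule on 15 (branches; this branch)]
17. q, 1   [neg-implies-rule on 16]
18. not r, 1   [neg-implies-rule on 16]
19. not ((q implies r) implies p), 2   [neg-Box-rule on 12: fresh world 2, 1R2]
20. q implies r, 2   [neg-implies-rule on 19]
21. not p, 2   [neg-implies-rule on 19]
22. r, 2   [implies-rule on 20 (branches; this branch)]
Accessibility: 0R0, 0R1, 1R1, 1R2, 2R2
Complete open branch: satisfiable in T, hence also in K (this T-model is also a K-model).
S4-tableau for the formula:
1. not (Box ((q implies r) implies p) implies Box Box ((q implies r) implies p)) and Box not (not p implies p), 0
2. not (Box ((q implies r) implies p) implies Box Box ((q implies r) implies p)), 0   [and-rule on 1]
3. Box not (not p implies p), 0   [and-rule on 1]
4. Box ((q implies r) implies p), 0   [neg-implies-rule on 2]
5. not Box Box ((q implies r) implies p), 0   [neg-implies-rule on 2]
6. not (not p implies p), 0   [Box-rule on 3 via 0R0]
7. not p, 0   [neg-implies-rule on 6]
8. (q implies r) implies p, 0   [Box-rule on 4 via 0R0]
9. not (q implies r), 0   [implies-rule on 8 (branches; this branch)]
10. q, 0   [neg-implies-rule on 9]
11. not r, 0   [neg-implies-rule on 9]
12. not Box ((q implies r) implies p), 1   [neg-Box-rule on 5: fresh world 1, 0R1]
13. not (not p implies p), 1   [Box-rule on 3 via 0R1]
14. not p, 1   [neg-implies-rule on 13]
15. (q implies r) implies p, 1   [Box-rule on 4 via 0R1]
16. not (q implies r), 1   [implies-rule on 15 (branches; this branch)]
17. q, 1   [neg-implies-rule on 16]
18. not r, 1   [neg-implies-rule on 16]
19. not ((q implies r) implies p), 2   [neg-Box-rule on 12: fresh world 2, 1R2]
20. q implies r, 2   [neg-implies-rule on 19]
21. not p, 2   [neg-implies-rule on 19]
22. not (not p implies p), 2   [Box-rule on 3 via 0R2]
23. (q implies r) implies p, 2   [Box-rule on 4 via 0R2]
24. r, 2   [implies-rule on 20 (branches; this branch)]
25. not (q implies r), 2   [implies-rule on 23 (branches; this branch)]
26. q, 2   [neg-implies-rule on 25]
27. not r, 2   [neg-implies-rule on 25]
Accessibility: 0R0, 0R1, 0R2, 1R1, 1R2, 2R2
Branch closes: r and not r both at 2.
Every branch closes (one shown): unsatisfiable in S4, hence also in S5 (every S5-frame is an S4-frame).

K, T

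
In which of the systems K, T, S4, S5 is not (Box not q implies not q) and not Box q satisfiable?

K-tableau for the formula:
1. not (Box not q implies not q) and not Box q, 0
2. not (Box not q implies not q), 0   [and-rule on 1]
3. not Box q, 0   [and-rule on 1]
4. Box not q, 0   [neg-implies-rule on 2]
5. q, 0   [neg-implies-rule on 2]
6. not q, 1   [neg-Box-rule on 3: fresh world 1, 0R1]
Accessibility: 0R1
Complete open branch: satisfiable in K.
T-tableau for the formula:
1. not (Box not q implies not q) and not Box q, 0
2. not (Box not q implies not q), 0   [and-rule on 1]
3. not Box q, 0   [and-rule on 1]
4. Box not q, 0   [neg-implies-rule on 2]
5. q, 0   [neg-implies-rule on 2]
6. not q, 0   [Box-rule on 4 via 0R0]
Accessibility: 0R0
Branch closes: q and not q both at 0.
Every branch closes (one shown): unsatisfiable in T, hence also in S4, S5 (every S4/S5-frame is a T-frame).

K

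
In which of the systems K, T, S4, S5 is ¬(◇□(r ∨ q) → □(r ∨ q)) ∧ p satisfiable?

K, T, S4

S5-tableau for the formula:
1. ¬(◇□(r ∨ q) → □(r ∨ q)) ∧ p, u
2. ¬(◇□(r ∨ q) → □(r ∨ q)), u
3. p, u
4. ◇□(r ∨ q), u
5. ¬□(r ∨ q), u
6. □(r ∨ q), v
7. r ∨ q, u
8. r ∨ q, v
9. q, u
10. q, v
11. ¬(r ∨ q), w
12. ¬r, w
13. ¬q, w
14. r ∨ q, w
15. q, w
Accessibility: uRu, uRv, uRw, vRu, vRv, vRw, wRu, wRv, wRw
Branch closes: q and ¬q both at w.
Every branch closes (one shown): unsatisfiable in S5.
S4-tableau for the formula:
1. ¬(◇□(r ∨ q) → □(r ∨ q)) ∧ p, u
2. ¬(◇□(r ∨ q) → □(r ∨ q)), u
3. p, u
4. ◇□(r ∨ q), u
5. ¬□(r ∨ q), u
6. □(r ∨ q), v
7. r ∨ q, v
8. q, v
9. ¬(r ∨ q), w
10. ¬r, w
11. ¬q, w
Accessibility: uRu, uRv, uRw, vRv, wRw
Complete open branch: satisfiable in S4, hence also in K, T (this S4-model is also a K-model and a T-model).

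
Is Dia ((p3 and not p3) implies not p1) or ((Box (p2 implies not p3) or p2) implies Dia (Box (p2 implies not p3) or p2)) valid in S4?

Tableau for the negation not (Dia ((p3 and not p3) implies not p1) or ((Box (p2 implies not p3) or p2) implies Dia (Box (p2 implies not p3) or p2))):
1. not (Dia ((p3 and not p3) implies not p1) or ((Box (p2 implies not p3) or p2) implies Dia (Box (p2 implies not p3) or p2))), w0
2. not Dia ((p3 and not p3) implies not p1), w0   [neg-or-rule on 1]
3. not ((Box (p2 implies not p3) or p2) implies Dia (Box (p2 implies not p3) or p2)), w0   [neg-or-rule on 1]
4. Box (p2 implies not p3) or p2, w0   [neg-implies-rule on 3]
5. not Dia (Box (p2 implies not p3) or p2), w0   [neg-implies-rule on 3]
6. not ((p3 and not p3) implies not p1), w0   [neg-Dia-rule on 2 via w0Rw0]
7. p3 and not p3, w0   [neg-implies-rule on 6]
8. p1, w0   [neg-implies-rule on 6]
9. p3, w0   [and-rule on 7]
10. not p3, w0   [and-rule on 7]
Accessibility: w0Rw0
Branch closes: p3 and not p3 both at w0.
All branches of the negation close; one closing branch shown above.

Yes, valid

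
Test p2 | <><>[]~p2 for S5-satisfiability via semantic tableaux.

Yes, satisfiable

1. p2 | <><>[]~p2, u
2. <><>[]~p2, u
3. <>[]~p2, v
4. []~p2, w
5. ~p2, u
6. ~p2, v
7. ~p2, w
Accessibility: uRu, uRv, uRw, vRu, vRv, vRw, wRu, wRv, wRw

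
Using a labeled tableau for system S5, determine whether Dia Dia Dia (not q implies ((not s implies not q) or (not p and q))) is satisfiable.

Satisfiable

1. Dia Dia Dia (not q implies ((not s implies not q) or (not p and q))), 0
2. Dia Dia (not q implies ((not s implies not q) or (not p and q))), 1
3. Dia (not q implies ((not s implies not q) or (not p and q))), 2
4. not q implies ((not s implies not q) or (not p and q)), 3
5. (not s implies not q) or (not p and q), 3
6. not p and q, 3
7. not p, 3
8. q, 3
Accessibility: 0R0, 0R1, 0R2, 0R3, 1R0, 1R1, 1R2, 1R3, 2R0, 2R1, 2R2, 2R3, 3R0, 3R1, 3R2, 3R3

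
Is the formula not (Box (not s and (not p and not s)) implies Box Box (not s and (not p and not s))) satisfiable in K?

Yes, satisfiable

1. not (Box (not s and (not p and not s)) implies Box Box (not s and (not p and not s))), w0
2. Box (not s and (not p and not s)), w0
3. not Box Box (not s and (not p and not s)), w0
4. not Box (not s and (not p and not s)), w1
5. not s and (not p and not s), w1
6. not s, w1
7. not p and not s, w1
8. not p, w1
9. not (not s and (not p and not s)), w2
10. not (not p and not s), w2
11. s, w2
Accessibility: w0Rw1, w1Rw2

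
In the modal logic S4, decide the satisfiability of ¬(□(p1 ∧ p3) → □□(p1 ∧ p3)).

1. ¬(□(p1 ∧ p3) → □□(p1 ∧ p3)), w0
2. □(p1 ∧ p3), w0
3. ¬□□(p1 ∧ p3), w0
4. p1 ∧ p3, w0
5. p1, w0
6. p3, w0
7. ¬□(p1 ∧ p3), w1
8. p1 ∧ p3, w1
9. p1, w1
10. p3, w1
11. ¬(p1 ∧ p3), w2
12. p1 ∧ p3, w2
13. p1, w2
14. p3, w2
15. ¬p3, w2
Accessibility: w0Rw0, w0Rw1, w0Rw2, w1Rw1, w1Rw2, w2Rw2
Branch closes: p3 and ¬p3 both at w2.
Every branch closes; the branch above is one of them.

Unsatisfiable (every branch closes)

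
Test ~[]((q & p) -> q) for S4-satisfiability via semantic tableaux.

1. ~[]((q & p) -> q), 0
2. ~((q & p) -> q), 1   [~[]-rule on 1: fresh world 1, 0R1]
3. q & p, 1   [~->-rule on 2]
4. ~q, 1   [~->-rule on 2]
5. q, 1   [&-rule on 3]
6. p, 1   [&-rule on 3]
Accessibility: 0R0, 0R1, 1R1
Branch closes: q and ~q both at 1.
(One branch shown.) All branches close.

Unsatisfiable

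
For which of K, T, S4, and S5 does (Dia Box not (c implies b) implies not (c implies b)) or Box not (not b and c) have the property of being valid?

S5

S5-tableau for the negation not ((Dia Box not (c implies b) implies not (c implies b)) or Box not (not b and c)):
1. not ((Dia Box not (c implies b) implies not (c implies b)) or Box not (not b and c)), u
2. not (Dia Box not (c implies b) implies not (c implies b)), u
3. not Box not (not b and c), u
4. Dia Box not (c implies b), u
5. c implies b, u
6. b, u
7. not b and c, v
8. not b, v
9. c, v
10. Box not (c implies b), w
11. not (c implies b), u
12. c, u
13. not b, u
Accessibility: uRu, uRv, uRw, vRu, vRv, vRw, wRu, wRv, wRw
Branch closes: b and not b both at u.
Every branch closes (one shown): valid in S5.
S4-tableau for the negation not ((Dia Box not (c implies b) implies not (c implies b)) or Box not (not b and c)):
1. not ((Dia Box not (c implies b) implies not (c implies b)) or Box not (not b and c)), u
2. not (Dia Box not (c implies b) implies not (c implies b)), u
3. not Box not (not b and c), u
4. Dia Box not (c implies b), u
5. c implies b, u
6. b, u
7. not b and c, v
8. not b, v
9. c, v
10. Box not (c implies b), w
11. not (c implies b), w
12. c, w
13. not b, w
Accessibility: uRu, uRv, uRw, vRv, wRw
Complete open branch: countermodel on an S4-frame, so not valid in S4, nor in K, T (the same frame is also a K-frame and a T-frame).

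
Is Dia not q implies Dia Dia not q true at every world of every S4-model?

Valid in S4

Tableau for the negation not (Dia not q implies Dia Dia not q):
1. not (Dia not q implies Dia Dia not q), w0
2. Dia not q, w0   [neg-implies-rule on 1]
3. not Dia Dia not q, w0   [neg-implies-rule on 1]
4. not Dia not q, w0   [neg-Dia-rule on 3 via w0Rw0]
5. q, w0   [neg-Dia-rule on 4 via w0Rw0]
6. not q, w1   [Dia-rule on 2: fresh world w1, w0Rw1]
7. not Dia not q, w1   [neg-Dia-rule on 3 via w0Rw1]
8. q, w1   [neg-Dia-rule on 4 via w0Rw1]
Accessibility: w0Rw0, w0Rw1, w1Rw1
Branch closes: q and not q both at w1.
Every branch of the negation's tableau closes; the branch above is one of them.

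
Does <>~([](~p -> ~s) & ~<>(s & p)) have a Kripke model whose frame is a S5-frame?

1. <>~([](~p -> ~s) & ~<>(s & p)), 0
2. ~([](~p -> ~s) & ~<>(s & p)), 1   [<>-rule on 1: fresh world 1, 0R1]
3. <>(s & p), 1   [~&-rule on 2 (branches; this branch)]
4. s & p, 2   [<>-rule on 3: fresh world 2, 1R2]
5. s, 2   [&-rule on 4]
6. p, 2   [&-rule on 4]
Accessibility: 0R0, 0R1, 0R2, 1R0, 1R1, 1R2, 2R0, 2R1, 2R2

Satisfiable (open branch found)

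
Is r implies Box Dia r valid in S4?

Invalid (countermodel exists)

Tableau for the negation not (r implies Box Dia r):
1. not (r implies Box Dia r), u
2. r, u
3. not Box Dia r, u
4. not Dia r, v
5. not r, v
Accessibility: uRu, uRv, vRv
The negation has an open branch (countermodel exists).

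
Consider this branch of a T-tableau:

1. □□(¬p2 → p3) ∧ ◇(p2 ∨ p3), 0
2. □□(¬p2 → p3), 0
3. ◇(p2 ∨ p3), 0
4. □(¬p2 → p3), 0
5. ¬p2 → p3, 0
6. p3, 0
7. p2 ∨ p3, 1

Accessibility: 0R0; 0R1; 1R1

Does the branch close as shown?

Not closed

There is no literal clash: for every atom and world, at most one sign appears.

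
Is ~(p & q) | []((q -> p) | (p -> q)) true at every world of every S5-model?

Yes, valid

Tableau for the negation ~(~(p & q) | []((q -> p) | (p -> q))):
1. ~(~(p & q) | []((q -> p) | (p -> q))), w0
2. p & q, w0
3. ~[]((q -> p) | (p -> q)), w0
4. p, w0
5. q, w0
6. ~((q -> p) | (p -> q)), w1
7. ~(q -> p), w1
8. ~(p -> q), w1
9. q, w1
10. ~p, w1
11. p, w1
12. ~q, w1
Accessibility: w0Rw0, w0Rw1, w1Rw0, w1Rw1
Branch closes: p and ~p both at w1.
Every branch of the negation's tableau closes; the branch above is one of them.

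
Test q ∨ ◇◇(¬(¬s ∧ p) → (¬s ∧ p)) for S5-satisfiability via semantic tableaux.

Yes, satisfiable

1. q ∨ ◇◇(¬(¬s ∧ p) → (¬s ∧ p)), w0
2. ◇◇(¬(¬s ∧ p) → (¬s ∧ p)), w0
3. ◇(¬(¬s ∧ p) → (¬s ∧ p)), w1
4. ¬(¬s ∧ p) → (¬s ∧ p), w2
5. ¬s ∧ p, w2
6. ¬s, w2
7. p, w2
Accessibility: w0Rw0, w0Rw1, w0Rw2, w1Rw0, w1Rw1, w1Rw2, w2Rw0, w2Rw1, w2Rw2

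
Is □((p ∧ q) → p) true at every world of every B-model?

Valid

Tableau for the negation ¬□((p ∧ q) → p):
1. ¬□((p ∧ q) → p), 0
2. ¬((p ∧ q) → p), 1
3. p ∧ q, 1
4. ¬p, 1
5. p, 1
6. q, 1
Accessibility: 0R0, 0R1, 1R0, 1R1
Branch closes: p and ¬p both at 1.
Every branch of the negation's tableau closes; the branch above is one of them.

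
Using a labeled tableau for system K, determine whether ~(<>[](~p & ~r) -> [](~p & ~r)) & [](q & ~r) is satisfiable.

1. ~(<>[](~p & ~r) -> [](~p & ~r)) & [](q & ~r), u
2. ~(<>[](~p & ~r) -> [](~p & ~r)), u
3. [](q & ~r), u
4. <>[](~p & ~r), u
5. ~[](~p & ~r), u
6. [](~p & ~r), v
7. q & ~r, v
8. q, v
9. ~r, v
10. ~(~p & ~r), w
11. q & ~r, w
12. q, w
13. ~r, w
14. p, w
Accessibility: uRv, uRw

Satisfiable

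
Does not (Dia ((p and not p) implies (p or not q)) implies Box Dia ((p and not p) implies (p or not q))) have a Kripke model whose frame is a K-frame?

Satisfiable

1. not (Dia ((p and not p) implies (p or not q)) implies Box Dia ((p and not p) implies (p or not q))), u
2. Dia ((p and not p) implies (p or not q)), u
3. not Box Dia ((p and not p) implies (p or not q)), u
4. (p and not p) implies (p or not q), v
5. p or not q, v
6. not q, v
7. not Dia ((p and not p) implies (p or not q)), w
Accessibility: uRv, uRw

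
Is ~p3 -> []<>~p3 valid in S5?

Valid

Tableau for the negation ~(~p3 -> []<>~p3):
1. ~(~p3 -> []<>~p3), w0
2. ~p3, w0
3. ~[]<>~p3, w0
4. ~<>~p3, w1
5. p3, w0
Accessibility: w0Rw0, w0Rw1, w1Rw0, w1Rw1
Branch closes: p3 and ~p3 both at w0.
All branches of the negation close; one closing branch shown above.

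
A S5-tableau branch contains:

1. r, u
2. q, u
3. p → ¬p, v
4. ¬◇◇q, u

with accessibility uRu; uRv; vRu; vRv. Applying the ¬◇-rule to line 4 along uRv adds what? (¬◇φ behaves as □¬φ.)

¬◇φ behaves as □¬φ: propagate the negated body to each accessible world.

¬◇q, v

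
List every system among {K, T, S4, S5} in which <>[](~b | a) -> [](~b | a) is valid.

S5

S5-tableau for the negation ~(<>[](~b | a) -> [](~b | a)):
1. ~(<>[](~b | a) -> [](~b | a)), w0
2. <>[](~b | a), w0
3. ~[](~b | a), w0
4. [](~b | a), w1
5. ~b | a, w0
6. ~b | a, w1
7. a, w0
8. a, w1
9. ~(~b | a), w2
10. b, w2
11. ~a, w2
12. ~b | a, w2
13. a, w2
Accessibility: w0Rw0, w0Rw1, w0Rw2, w1Rw0, w1Rw1, w1Rw2, w2Rw0, w2Rw1, w2Rw2
Branch closes: a and ~a both at w2.
Every branch closes (one shown): valid in S5.
S4-tableau for the negation ~(<>[](~b | a) -> [](~b | a)):
1. ~(<>[](~b | a) -> [](~b | a)), w0
2. <>[](~b | a), w0
3. ~[](~b | a), w0
4. [](~b | a), w1
5. ~b | a, w1
6. a, w1
7. ~(~b | a), w2
8. b, w2
9. ~a, w2
Accessibility: w0Rw0, w0Rw1, w0Rw2, w1Rw1, w2Rw2
Complete open branch: countermodel on an S4-frame, so not valid in S4, nor in K, T (the same frame is also a K-frame and a T-frame).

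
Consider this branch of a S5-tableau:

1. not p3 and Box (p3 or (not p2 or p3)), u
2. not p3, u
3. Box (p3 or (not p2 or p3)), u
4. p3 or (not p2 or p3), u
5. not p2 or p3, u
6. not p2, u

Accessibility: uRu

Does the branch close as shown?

No, open

There is no literal clash: for every atom and world, at most one sign appears.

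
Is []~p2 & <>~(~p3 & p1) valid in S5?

No, not valid

Tableau for the negation ~([]~p2 & <>~(~p3 & p1)):
1. ~([]~p2 & <>~(~p3 & p1)), 0
2. ~<>~(~p3 & p1), 0
3. ~p3 & p1, 0
4. ~p3, 0
5. p1, 0
Accessibility: 0R0
The negation has an open branch (countermodel exists).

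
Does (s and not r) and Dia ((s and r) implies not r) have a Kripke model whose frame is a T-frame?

1. (s and not r) and Dia ((s and r) implies not r), 0
2. s and not r, 0
3. Dia ((s and r) implies not r), 0
4. s, 0
5. not r, 0
6. (s and r) implies not r, 1
7. not r, 1
Accessibility: 0R0, 0R1, 1R1

Satisfiable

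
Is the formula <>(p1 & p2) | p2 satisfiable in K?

1. <>(p1 & p2) | p2, 0
2. p2, 0

Satisfiable (open branch found)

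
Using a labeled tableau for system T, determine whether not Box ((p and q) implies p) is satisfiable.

1. not Box ((p and q) implies p), u
2. not ((p and q) implies p), v
3. p and q, v
4. not p, v
5. p, v
6. q, v
Accessibility: uRu, uRv, vRv
Branch closes: p and not p both at v.
(One branch shown.) All branches close.

Unsatisfiable (every branch closes)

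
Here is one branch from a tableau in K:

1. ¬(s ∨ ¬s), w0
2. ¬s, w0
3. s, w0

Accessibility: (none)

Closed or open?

Yes, closed

Both s and ¬s appear at w0.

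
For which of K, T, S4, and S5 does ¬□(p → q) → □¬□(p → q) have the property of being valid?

S5-tableau for the negation ¬(¬□(p → q) → □¬□(p → q)):
1. ¬(¬□(p → q) → □¬□(p → q)), 0
2. ¬□(p → q), 0
3. ¬□¬□(p → q), 0
4. ¬(p → q), 1
5. p, 1
6. ¬q, 1
7. □(p → q), 2
8. p → q, 0
9. p → q, 1
10. p → q, 2
11. q, 0
12. q, 1
Accessibility: 0R0, 0R1, 0R2, 1R0, 1R1, 1R2, 2R0, 2R1, 2R2
Branch closes: q and ¬q both at 1.
Every branch closes (one shown): valid in S5.
S4-tableau for the negation ¬(¬□(p → q) → □¬□(p → q)):
1. ¬(¬□(p → q) → □¬□(p → q)), 0
2. ¬□(p → q), 0
3. ¬□¬□(p → q), 0
4. ¬(p → q), 1
5. p, 1
6. ¬q, 1
7. □(p → q), 2
8. p → q, 2
9. q, 2
Accessibility: 0R0, 0R1, 0R2, 1R1, 2R2
Complete open branch: countermodel on an S4-frame, so not valid in S4, nor in K, T (the same frame is also a K-frame and a T-frame).

S5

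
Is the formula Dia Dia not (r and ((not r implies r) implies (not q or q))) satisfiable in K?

1. Dia Dia not (r and ((not r implies r) implies (not q or q))), u
2. Dia not (r and ((not r implies r) implies (not q or q))), v
3. not (r and ((not r implies r) implies (not q or q))), w
4. not r, w
Accessibility: uRv, vRw

Satisfiable (open branch found)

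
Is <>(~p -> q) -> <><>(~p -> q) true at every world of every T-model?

Tableau for the negation ~(<>(~p -> q) -> <><>(~p -> q)):
1. ~(<>(~p -> q) -> <><>(~p -> q)), u
2. <>(~p -> q), u   [~->-rule on 1]
3. ~<><>(~p -> q), u   [~->-rule on 1]
4. ~<>(~p -> q), u   [~<>-rule on 3 via uRu]
5. ~(~p -> q), u   [~<>-rule on 4 via uRu]
6. ~p, u   [~->-rule on 5]
7. ~q, u   [~->-rule on 5]
8. ~p -> q, v   [<>-rule on 2: fresh world v, uRv]
9. ~<>(~p -> q), v   [~<>-rule on 3 via uRv]
10. ~(~p -> q), v   [~<>-rule on 4 via uRv]
11. ~p, v   [~->-rule on 10]
12. ~q, v   [~->-rule on 10]
13. q, v   [->-rule on 8 (branches; this branch)]
Accessibility: uRu, uRv, vRv
Branch closes: q and ~q both at v.
Every branch of the negation's tableau closes; the branch above is one of them.

Valid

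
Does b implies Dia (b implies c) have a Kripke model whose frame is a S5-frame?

1. b implies Dia (b implies c), u
2. Dia (b implies c), u   [implies-rule on 1 (branches; this branch)]
3. b implies c, v   [Dia-rule on 2: fresh world v, uRv]
4. c, v   [implies-rule on 3 (branches; this branch)]
Accessibility: uRu, uRv, vRu, vRv

Satisfiable (open branch found)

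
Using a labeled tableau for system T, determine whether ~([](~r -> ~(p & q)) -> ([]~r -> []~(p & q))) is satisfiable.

Unsatisfiable (every branch closes)

1. ~([](~r -> ~(p & q)) -> ([]~r -> []~(p & q))), u
2. [](~r -> ~(p & q)), u
3. ~([]~r -> []~(p & q)), u
4. []~r, u
5. ~[]~(p & q), u
6. ~r -> ~(p & q), u
7. ~r, u
8. ~(p & q), u
9. ~q, u
10. p & q, v
11. p, v
12. q, v
13. ~r -> ~(p & q), v
14. ~r, v
15. ~(p & q), v
16. ~q, v
Accessibility: uRu, uRv, vRv
Branch closes: q and ~q both at v.
(One branch shown.) All branches close.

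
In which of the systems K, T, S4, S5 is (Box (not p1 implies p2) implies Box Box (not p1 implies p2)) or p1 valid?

S4, S5

S4-tableau for the negation not ((Box (not p1 implies p2) implies Box Box (not p1 implies p2)) or p1):
1. not ((Box (not p1 implies p2) implies Box Box (not p1 implies p2)) or p1), u
2. not (Box (not p1 implies p2) implies Box Box (not p1 implies p2)), u
3. not p1, u
4. Box (not p1 implies p2), u
5. not Box Box (not p1 implies p2), u
6. not p1 implies p2, u
7. p2, u
8. not Box (not p1 implies p2), v
9. not p1 implies p2, v
10. p2, v
11. not (not p1 implies p2), w
12. not p1, w
13. not p2, w
14. not p1 implies p2, w
15. p2, w
Accessibility: uRu, uRv, uRw, vRv, vRw, wRw
Branch closes: p2 and not p2 both at w.
Every branch closes (one shown): valid in S4, hence also in S5 (every theorem of S4 is a theorem of S5).
T-tableau for the negation not ((Box (not p1 implies p2) implies Box Box (not p1 implies p2)) or p1):
1. not ((Box (not p1 implies p2) implies Box Box (not p1 implies p2)) or p1), u
2. not (Box (not p1 implies p2) implies Box Box (not p1 implies p2)), u
3. not p1, u
4. Box (not p1 implies p2), u
5. not Box Box (not p1 implies p2), u
6. not p1 implies p2, u
7. p2, u
8. not Box (not p1 implies p2), v
9. not p1 implies p2, v
10. p2, v
11. not (not p1 implies p2), w
12. not p1, w
13. not p2, w
Accessibility: uRu, uRv, vRv, vRw, wRw
Complete open branch: countermodel on a T-frame, so not valid in T, nor in K (the same frame is also a K-frame).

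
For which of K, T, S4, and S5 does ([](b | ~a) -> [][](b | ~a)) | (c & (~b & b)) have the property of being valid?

S4, S5

T-tableau for the negation ~(([](b | ~a) -> [][](b | ~a)) | (c & (~b & b))):
1. ~(([](b | ~a) -> [][](b | ~a)) | (c & (~b & b))), u
2. ~([](b | ~a) -> [][](b | ~a)), u
3. ~(c & (~b & b)), u
4. [](b | ~a), u
5. ~[][](b | ~a), u
6. b | ~a, u
7. ~(~b & b), u
8. ~a, u
9. ~b, u
10. ~[](b | ~a), v
11. b | ~a, v
12. ~a, v
13. ~(b | ~a), w
14. ~b, w
15. a, w
Accessibility: uRu, uRv, vRv, vRw, wRw
Complete open branch: countermodel on a T-frame, so not valid in T, nor in K (the same frame is also a K-frame).
S4-tableau for the negation ~(([](b | ~a) -> [][](b | ~a)) | (c & (~b & b))):
1. ~(([](b | ~a) -> [][](b | ~a)) | (c & (~b & b))), u
2. ~([](b | ~a) -> [][](b | ~a)), u
3. ~(c & (~b & b)), u
4. [](b | ~a), u
5. ~[][](b | ~a), u
6. b | ~a, u
7. ~(~b & b), u
8. ~a, u
9. ~b, u
10. ~[](b | ~a), v
11. b | ~a, v
12. ~a, v
13. ~(b | ~a), w
14. ~b, w
15. a, w
16. b | ~a, w
17. ~a, w
Accessibility: uRu, uRv, uRw, vRv, vRw, wRw
Branch closes: a and ~a both at w.
Every branch closes (one shown): valid in S4, hence also in S5 (every theorem of S4 is a theorem of S5).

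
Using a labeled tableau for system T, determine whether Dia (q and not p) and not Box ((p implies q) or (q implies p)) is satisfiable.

No, unsatisfiable

1. Dia (q and not p) and not Box ((p implies q) or (q implies p)), 0
2. Dia (q and not p), 0
3. not Box ((p implies q) or (q implies p)), 0
4. q and not p, 1
5. q, 1
6. not p, 1
7. not ((p implies q) or (q implies p)), 2
8. not (p implies q), 2
9. not (q implies p), 2
10. p, 2
11. not q, 2
12. q, 2
13. not p, 2
Accessibility: 0R0, 0R1, 0R2, 1R1, 2R2
Branch closes: q and not q both at 2.
All branches of the tableau close; one closing branch shown above.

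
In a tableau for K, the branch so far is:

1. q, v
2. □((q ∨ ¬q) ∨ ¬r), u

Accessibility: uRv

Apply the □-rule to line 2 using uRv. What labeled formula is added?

(q ∨ ¬q) ∨ ¬r, v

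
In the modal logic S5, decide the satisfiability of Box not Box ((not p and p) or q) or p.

1. Box not Box ((not p and p) or q) or p, 0
2. p, 0   [or-rule on 1 (branches; this branch)]
Accessibility: 0R0

Yes, satisfiable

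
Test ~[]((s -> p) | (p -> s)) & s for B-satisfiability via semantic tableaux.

Unsatisfiable (every branch closes)

1. ~[]((s -> p) | (p -> s)) & s, u
2. ~[]((s -> p) | (p -> s)), u
3. s, u
4. ~((s -> p) | (p -> s)), v
5. ~(s -> p), v
6. ~(p -> s), v
7. s, v
8. ~p, v
9. p, v
10. ~s, v
Accessibility: uRu, uRv, vRu, vRv
Branch closes: p and ~p both at v.
Every branch closes; the branch above is one of them.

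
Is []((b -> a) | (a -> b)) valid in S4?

Tableau for the negation ~[]((b -> a) | (a -> b)):
1. ~[]((b -> a) | (a -> b)), w0
2. ~((b -> a) | (a -> b)), w1
3. ~(b -> a), w1
4. ~(a -> b), w1
5. b, w1
6. ~a, w1
7. a, w1
8. ~b, w1
Accessibility: w0Rw0, w0Rw1, w1Rw1
Branch closes: a and ~a both at w1.
Every branch of the negation's tableau closes; the branch above is one of them.

Valid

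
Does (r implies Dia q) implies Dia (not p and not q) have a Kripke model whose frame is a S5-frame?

1. (r implies Dia q) implies Dia (not p and not q), 0
2. Dia (not p and not q), 0   [implies-rule on 1 (branches; this branch)]
3. not p and not q, 1   [Dia-rule on 2: fresh world 1, 0R1]
4. not p, 1   [and-rule on 3]
5. not q, 1   [and-rule on 3]
Accessibility: 0R0, 0R1, 1R0, 1R1

Satisfiable (open branch found)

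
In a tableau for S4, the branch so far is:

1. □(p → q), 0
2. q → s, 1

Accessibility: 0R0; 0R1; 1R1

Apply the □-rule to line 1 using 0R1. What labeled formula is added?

p → q, 1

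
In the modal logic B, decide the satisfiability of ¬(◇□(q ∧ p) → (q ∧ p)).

1. ¬(◇□(q ∧ p) → (q ∧ p)), w0
2. ◇□(q ∧ p), w0   [¬→-rule on 1]
3. ¬(q ∧ p), w0   [¬→-rule on 1]
4. ¬p, w0   [¬∧-rule on 3 (branches; this branch)]
5. □(q ∧ p), w1   [◇-rule on 2: fresh world w1, w0Rw1]
6. q ∧ p, w0   [□-rule on 5 via w1Rw0]
7. q, w0   [∧-rule on 6]
8. p, w0   [∧-rule on 6]
Accessibility: w0Rw0, w0Rw1, w1Rw0, w1Rw1
Branch closes: p and ¬p both at w0.
(One branch shown.) All branches close.

No, unsatisfiable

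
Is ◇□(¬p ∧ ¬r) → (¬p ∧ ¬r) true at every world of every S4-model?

Tableau for the negation ¬(◇□(¬p ∧ ¬r) → (¬p ∧ ¬r)):
1. ¬(◇□(¬p ∧ ¬r) → (¬p ∧ ¬r)), u
2. ◇□(¬p ∧ ¬r), u
3. ¬(¬p ∧ ¬r), u
4. r, u
5. □(¬p ∧ ¬r), v
6. ¬p ∧ ¬r, v
7. ¬p, v
8. ¬r, v
Accessibility: uRu, uRv, vRv
The negation has an open branch (countermodel exists).

Not valid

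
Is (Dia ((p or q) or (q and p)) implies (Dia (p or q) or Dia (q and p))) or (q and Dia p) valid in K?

Valid

Tableau for the negation not ((Dia ((p or q) or (q and p)) implies (Dia (p or q) or Dia (q and p))) or (q and Dia p)):
1. not ((Dia ((p or q) or (q and p)) implies (Dia (p or q) or Dia (q and p))) or (q and Dia p)), u
2. not (Dia ((p or q) or (q and p)) implies (Dia (p or q) or Dia (q and p))), u   [neg-or-rule on 1]
3. not (q and Dia p), u   [neg-or-rule on 1]
4. Dia ((p or q) or (q and p)), u   [neg-implies-rule on 2]
5. not (Dia (p or q) or Dia (q and p)), u   [neg-implies-rule on 2]
6. not Dia (p or q), u   [neg-or-rule on 5]
7. not Dia (q and p), u   [neg-or-rule on 5]
8. not Dia p, u   [neg-and-rule on 3 (branches; this branch)]
9. (p or q) or (q and p), v   [Dia-rule on 4: fresh world v, uRv]
10. not (p or q), v   [neg-Dia-rule on 6 via uRv]
11. not p, v   [neg-or-rule on 10]
12. not q, v   [neg-or-rule on 10]
13. not (q and p), v   [neg-Dia-rule on 7 via uRv]
14. p or q, v   [or-rule on 9 (branches; this branch)]
15. q, v   [or-rule on 14 (branches; this branch)]
Accessibility: uRv
Branch closes: q and not q both at v.
Every branch of the negation's tableau closes; the branch above is one of them.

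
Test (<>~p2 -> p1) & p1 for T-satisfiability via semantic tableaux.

1. (<>~p2 -> p1) & p1, w0
2. <>~p2 -> p1, w0   [&-rule on 1]
3. p1, w0   [&-rule on 1]
Accessibility: w0Rw0

Satisfiable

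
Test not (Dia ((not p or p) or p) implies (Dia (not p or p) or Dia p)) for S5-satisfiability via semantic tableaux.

1. not (Dia ((not p or p) or p) implies (Dia (not p or p) or Dia p)), u
2. Dia ((not p or p) or p), u
3. not (Dia (not p or p) or Dia p), u
4. not Dia (not p or p), u
5. not Dia p, u
6. not (not p or p), u
7. p, u
8. not p, u
Accessibility: uRu
Branch closes: p and not p both at u.
All branches of the tableau close; one closing branch shown above.

Unsatisfiable (every branch closes)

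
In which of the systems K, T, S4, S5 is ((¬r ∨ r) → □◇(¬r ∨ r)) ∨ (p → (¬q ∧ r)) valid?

K-tableau for the negation ¬(((¬r ∨ r) → □◇(¬r ∨ r)) ∨ (p → (¬q ∧ r))):
1. ¬(((¬r ∨ r) → □◇(¬r ∨ r)) ∨ (p → (¬q ∧ r))), 0
2. ¬((¬r ∨ r) → □◇(¬r ∨ r)), 0
3. ¬(p → (¬q ∧ r)), 0
4. ¬r ∨ r, 0
5. ¬□◇(¬r ∨ r), 0
6. p, 0
7. ¬(¬q ∧ r), 0
8. r, 0
9. q, 0
10. ¬◇(¬r ∨ r), 1
Accessibility: 0R1
Complete open branch: countermodel on a K-frame, so not valid in K.
T-tableau for the negation ¬(((¬r ∨ r) → □◇(¬r ∨ r)) ∨ (p → (¬q ∧ r))):
1. ¬(((¬r ∨ r) → □◇(¬r ∨ r)) ∨ (p → (¬q ∧ r))), 0
2. ¬((¬r ∨ r) → □◇(¬r ∨ r)), 0
3. ¬(p → (¬q ∧ r)), 0
4. ¬r ∨ r, 0
5. ¬□◇(¬r ∨ r), 0
6. p, 0
7. ¬(¬q ∧ r), 0
8. r, 0
9. q, 0
10. ¬◇(¬r ∨ r), 1
11. ¬(¬r ∨ r), 1
12. r, 1
13. ¬r, 1
Accessibility: 0R0, 0R1, 1R1
Branch closes: r and ¬r both at 1.
Every branch closes (one shown): valid in T, hence also in S4, S5 (every theorem of T is a theorem of S4 and S5).

T, S4, S5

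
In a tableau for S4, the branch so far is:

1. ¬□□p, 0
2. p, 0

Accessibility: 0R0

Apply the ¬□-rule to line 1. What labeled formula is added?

a fresh world 1 with 0R1, and ¬□p at 1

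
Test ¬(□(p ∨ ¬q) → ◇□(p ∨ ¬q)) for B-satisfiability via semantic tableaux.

No, unsatisfiable

1. ¬(□(p ∨ ¬q) → ◇□(p ∨ ¬q)), w0
2. □(p ∨ ¬q), w0
3. ¬◇□(p ∨ ¬q), w0
4. p ∨ ¬q, w0
5. ¬□(p ∨ ¬q), w0
6. ¬q, w0
7. ¬(p ∨ ¬q), w1
8. ¬p, w1
9. q, w1
10. p ∨ ¬q, w1
11. ¬□(p ∨ ¬q), w1
12. ¬q, w1
Accessibility: w0Rw0, w0Rw1, w1Rw0, w1Rw1
Branch closes: q and ¬q both at w1.
All branches of the tableau close; one closing branch shown above.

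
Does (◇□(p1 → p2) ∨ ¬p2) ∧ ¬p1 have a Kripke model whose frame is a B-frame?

1. (◇□(p1 → p2) ∨ ¬p2) ∧ ¬p1, w0
2. ◇□(p1 → p2) ∨ ¬p2, w0
3. ¬p1, w0
4. ¬p2, w0
Accessibility: w0Rw0

Satisfiable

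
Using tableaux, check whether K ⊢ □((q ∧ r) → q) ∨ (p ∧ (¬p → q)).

Yes, valid

Tableau for the negation ¬(□((q ∧ r) → q) ∨ (p ∧ (¬p → q))):
1. ¬(□((q ∧ r) → q) ∨ (p ∧ (¬p → q))), u
2. ¬□((q ∧ r) → q), u
3. ¬(p ∧ (¬p → q)), u
4. ¬(¬p → q), u
5. ¬p, u
6. ¬q, u
7. ¬((q ∧ r) → q), v
8. q ∧ r, v
9. ¬q, v
10. q, v
11. r, v
Accessibility: uRv
Branch closes: q and ¬q both at v.
Every branch of the negation's tableau closes; the branch above is one of them.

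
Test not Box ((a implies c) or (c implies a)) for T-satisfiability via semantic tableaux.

1. not Box ((a implies c) or (c implies a)), 0
2. not ((a implies c) or (c implies a)), 1
3. not (a implies c), 1
4. not (c implies a), 1
5. a, 1
6. not c, 1
7. c, 1
8. not a, 1
Accessibility: 0R0, 0R1, 1R1
Branch closes: c and not c both at 1.
Every branch closes; the branch above is one of them.

Unsatisfiable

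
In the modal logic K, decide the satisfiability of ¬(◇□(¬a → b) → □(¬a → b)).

1. ¬(◇□(¬a → b) → □(¬a → b)), w0
2. ◇□(¬a → b), w0   [¬→-rule on 1]
3. ¬□(¬a → b), w0   [¬→-rule on 1]
4. □(¬a → b), w1   [◇-rule on 2: fresh world w1, w0Rw1]
5. ¬(¬a → b), w2   [¬□-rule on 3: fresh world w2, w0Rw2]
6. ¬a, w2   [¬→-rule on 5]
7. ¬b, w2   [¬→-rule on 5]
Accessibility: w0Rw1, w0Rw2

Yes, satisfiable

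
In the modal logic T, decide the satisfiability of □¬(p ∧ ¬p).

1. □¬(p ∧ ¬p), u
2. ¬(p ∧ ¬p), u   [□-rule on 1 via uRu]
3. p, u   [¬∧-rule on 2 (branches; this branch)]
Accessibility: uRu

Satisfiable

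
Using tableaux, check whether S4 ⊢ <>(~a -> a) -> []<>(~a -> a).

Not valid

Tableau for the negation ~(<>(~a -> a) -> []<>(~a -> a)):
1. ~(<>(~a -> a) -> []<>(~a -> a)), 0
2. <>(~a -> a), 0
3. ~[]<>(~a -> a), 0
4. ~a -> a, 1
5. a, 1
6. ~<>(~a -> a), 2
7. ~(~a -> a), 2
8. ~a, 2
Accessibility: 0R0, 0R1, 0R2, 1R1, 2R2
The negation has an open branch (countermodel exists).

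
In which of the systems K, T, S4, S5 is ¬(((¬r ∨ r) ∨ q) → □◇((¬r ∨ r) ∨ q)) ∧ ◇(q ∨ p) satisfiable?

K

T-tableau for the formula:
1. ¬(((¬r ∨ r) ∨ q) → □◇((¬r ∨ r) ∨ q)) ∧ ◇(q ∨ p), u
2. ¬(((¬r ∨ r) ∨ q) → □◇((¬r ∨ r) ∨ q)), u
3. ◇(q ∨ p), u
4. (¬r ∨ r) ∨ q, u
5. ¬□◇((¬r ∨ r) ∨ q), u
6. ¬r ∨ r, u
7. r, u
8. q ∨ p, v
9. p, v
10. ¬◇((¬r ∨ r) ∨ q), w
11. ¬((¬r ∨ r) ∨ q), w
12. ¬(¬r ∨ r), w
13. ¬q, w
14. r, w
15. ¬r, w
Accessibility: uRu, uRv, uRw, vRv, wRw
Branch closes: r and ¬r both at w.
Every branch closes (one shown): unsatisfiable in T, hence also in S4, S5 (every S4/S5-frame is a T-frame).
K-tableau for the formula:
1. ¬(((¬r ∨ r) ∨ q) → □◇((¬r ∨ r) ∨ q)) ∧ ◇(q ∨ p), u
2. ¬(((¬r ∨ r) ∨ q) → □◇((¬r ∨ r) ∨ q)), u
3. ◇(q ∨ p), u
4. (¬r ∨ r) ∨ q, u
5. ¬□◇((¬r ∨ r) ∨ q), u
6. q, u
7. q ∨ p, v
8. p, v
9. ¬◇((¬r ∨ r) ∨ q), w
Accessibility: uRv, uRw
Complete open branch: satisfiable in K.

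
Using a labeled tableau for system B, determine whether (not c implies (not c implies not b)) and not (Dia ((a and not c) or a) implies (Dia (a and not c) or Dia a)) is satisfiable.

Unsatisfiable

1. (not c implies (not c implies not b)) and not (Dia ((a and not c) or a) implies (Dia (a and not c) or Dia a)), w0
2. not c implies (not c implies not b), w0
3. not (Dia ((a and not c) or a) implies (Dia (a and not c) or Dia a)), w0
4. Dia ((a and not c) or a), w0
5. not (Dia (a and not c) or Dia a), w0
6. not Dia (a and not c), w0
7. not Dia a, w0
8. not (a and not c), w0
9. not a, w0
10. not c implies not b, w0
11. c, w0
12. not b, w0
13. (a and not c) or a, w1
14. not (a and not c), w1
15. not a, w1
16. a and not c, w1
17. a, w1
18. not c, w1
Accessibility: w0Rw0, w0Rw1, w1Rw0, w1Rw1
Branch closes: a and not a both at w1.
Every branch closes; the branch above is one of them.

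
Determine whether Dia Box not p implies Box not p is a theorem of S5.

Valid in S5

Tableau for the negation not (Dia Box not p implies Box not p):
1. not (Dia Box not p implies Box not p), 0
2. Dia Box not p, 0   [neg-implies-rule on 1]
3. not Box not p, 0   [neg-implies-rule on 1]
4. Box not p, 1   [Dia-rule on 2: fresh world 1, 0R1]
5. not p, 0   [Box-rule on 4 via 1R0]
6. not p, 1   [Box-rule on 4 via 1R1]
7. p, 2   [neg-Box-rule on 3: fresh world 2, 0R2]
8. not p, 2   [Box-rule on 4 via 1R2]
Accessibility: 0R0, 0R1, 0R2, 1R0, 1R1, 1R2, 2R0, 2R1, 2R2
Branch closes: p and not p both at 2.
Every branch of the negation's tableau closes; the branch above is one of them.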